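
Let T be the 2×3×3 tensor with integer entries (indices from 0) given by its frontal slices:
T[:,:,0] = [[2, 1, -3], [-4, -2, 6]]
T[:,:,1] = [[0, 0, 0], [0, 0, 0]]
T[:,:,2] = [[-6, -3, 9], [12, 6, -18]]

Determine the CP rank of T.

1

Lower bound: T ≠ 0 (e.g. T[0,0,0] = 2), so rank(T) ≥ 1.
Upper bound: if T = a ⊗ b ⊗ c then every fibre of T is a multiple of the corresponding factor, so read the factors off the fibres through the nonzero entry T[0,0,0] = 2.
The mode-1 fibre T[:,0,0] = [2, -4] gives a = [1, -2] (primitive direction); the mode-2 fibre T[0,:,0] = [2, 1, -3] gives b = [2, 1, -3]; then c[k] = T[0,0,k] / (a[0]·b[0]) = [2, 0, -6] / 2 = [1, 0, -3].
Expanding [1, -2] ⊗ [2, 1, -3] ⊗ [1, 0, -3] reproduces all 18 entries of T, so T = [1, -2] ⊗ [2, 1, -3] ⊗ [1, 0, -3] and rank(T) ≤ 1.
These bounds meet, so rank(T) = 1.
Check entry T[1,2,1] = 0: (-2)·(-3)·(0) = 0.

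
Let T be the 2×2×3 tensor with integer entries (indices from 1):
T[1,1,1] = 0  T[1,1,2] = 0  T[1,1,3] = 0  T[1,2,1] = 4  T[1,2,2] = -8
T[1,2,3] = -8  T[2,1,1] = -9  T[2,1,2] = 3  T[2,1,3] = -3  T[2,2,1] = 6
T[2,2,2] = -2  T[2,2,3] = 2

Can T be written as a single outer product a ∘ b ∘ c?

The mode-3 unfolding of T (rows indexed by k, columns by (i,j) = (1,1), (1,2), (2,1), (2,2)) is [[0, 4, -9, 6], [0, -8, 3, -2], [0, -8, -3, 2]].
There the 2×2 minor on rows k ∈ {1, 2}, columns (i,j) ∈ {(1,2), (2,1)} is det [[4, -9], [-8, 3]] = -60 ≠ 0, so this unfolding has rank ≥ 2; CP rank is at least every unfolding rank, so rank(T) ≥ 2.
In particular rank(T) ≥ 2 > 1, so T is not rank-1.

No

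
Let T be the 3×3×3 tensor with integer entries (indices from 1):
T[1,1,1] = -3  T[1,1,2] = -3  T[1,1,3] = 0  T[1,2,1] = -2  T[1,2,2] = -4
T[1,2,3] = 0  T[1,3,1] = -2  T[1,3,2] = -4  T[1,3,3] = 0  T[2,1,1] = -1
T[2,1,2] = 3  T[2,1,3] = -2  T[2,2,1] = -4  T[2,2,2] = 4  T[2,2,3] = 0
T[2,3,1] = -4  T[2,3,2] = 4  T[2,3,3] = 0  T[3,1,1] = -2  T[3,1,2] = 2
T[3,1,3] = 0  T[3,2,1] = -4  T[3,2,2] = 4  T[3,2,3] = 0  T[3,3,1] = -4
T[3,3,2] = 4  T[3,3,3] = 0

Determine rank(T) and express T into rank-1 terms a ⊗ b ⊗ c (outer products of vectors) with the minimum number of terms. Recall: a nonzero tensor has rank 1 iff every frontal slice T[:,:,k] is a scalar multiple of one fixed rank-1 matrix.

rank(T) = 3

Lower bound: the mode-1 unfolding of T (rows indexed by i, columns by (j,k) = (1,1), (1,2), (1,3), (2,1), (2,2), (2,3), (3,1), (3,2), (3,3)) is [[-3, -3, 0, -2, -4, 0, -2, -4, 0], [-1, 3, -2, -4, 4, 0, -4, 4, 0], [-2, 2, 0, -4, 4, 0, -4, 4, 0]].
There the 3×3 minor on rows i ∈ {1, 2, 3}, columns (j,k) ∈ {(1,1), (1,2), (1,3)} is det [[-3, -3, 0], [-1, 3, -2], [-2, 2, 0]] = -24 ≠ 0, so this unfolding has rank ≥ 3; CP rank is at least every unfolding rank, so rank(T) ≥ 3. (Flattening ranks never certify an upper bound on CP rank; for that we must actually write T with 3 rank-1 terms.)
Upper bound: T is a sum of 3 rank-1 terms, T = [0, 1, 0] ⊗ [1, 0, 0] ⊗ [1, 1, -2] + [1, -2, -2] ⊗ [1, 2, 2] ⊗ [1, -1, 0] + [1, 0, 0] ⊗ [1, 1, 1] ⊗ [-4, -2, 0] (one valid choice — decompositions are not unique — normalised so each a, b is primitive with positive first nonzero entry; check it by expanding all entries), so rank(T) ≤ 3.
These bounds meet, so rank(T) = 3.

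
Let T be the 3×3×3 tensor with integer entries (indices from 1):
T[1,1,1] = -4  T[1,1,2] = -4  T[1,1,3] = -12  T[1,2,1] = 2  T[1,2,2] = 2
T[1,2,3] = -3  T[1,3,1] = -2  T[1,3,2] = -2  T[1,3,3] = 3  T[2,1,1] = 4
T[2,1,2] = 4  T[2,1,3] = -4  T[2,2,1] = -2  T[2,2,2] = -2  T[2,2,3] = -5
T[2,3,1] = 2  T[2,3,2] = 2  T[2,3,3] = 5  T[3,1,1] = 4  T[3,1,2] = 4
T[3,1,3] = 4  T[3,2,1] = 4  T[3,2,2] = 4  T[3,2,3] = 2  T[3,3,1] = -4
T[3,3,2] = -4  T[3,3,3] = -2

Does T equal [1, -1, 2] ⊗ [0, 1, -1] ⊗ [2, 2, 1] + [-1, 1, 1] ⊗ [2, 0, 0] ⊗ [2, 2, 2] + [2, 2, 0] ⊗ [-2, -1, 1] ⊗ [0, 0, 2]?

Yes

Reconstruct entrywise from the claimed factors. For example, T[2,1,3] = -4 and Σₗ aₗ[2]bₗ[1]cₗ[3] = (-1)·(0)·(1) + (1)·(2)·(2) + (2)·(-2)·(2) = -4; checking all 27 entries, every one matches. The claim holds.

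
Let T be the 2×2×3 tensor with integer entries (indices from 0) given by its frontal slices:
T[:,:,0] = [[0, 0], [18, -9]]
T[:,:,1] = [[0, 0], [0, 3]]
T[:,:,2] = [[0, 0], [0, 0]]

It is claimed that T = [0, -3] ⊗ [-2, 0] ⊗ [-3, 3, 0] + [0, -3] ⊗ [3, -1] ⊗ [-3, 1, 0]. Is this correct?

Reconstruct entry (1,0,0) from the claimed factors: Σₗ aₗ[1]bₗ[0]cₗ[0] = (-3)·(-2)·(-3) + (-3)·(3)·(-3) = 9, but T[1,0,0] = 18. The claim is false.

No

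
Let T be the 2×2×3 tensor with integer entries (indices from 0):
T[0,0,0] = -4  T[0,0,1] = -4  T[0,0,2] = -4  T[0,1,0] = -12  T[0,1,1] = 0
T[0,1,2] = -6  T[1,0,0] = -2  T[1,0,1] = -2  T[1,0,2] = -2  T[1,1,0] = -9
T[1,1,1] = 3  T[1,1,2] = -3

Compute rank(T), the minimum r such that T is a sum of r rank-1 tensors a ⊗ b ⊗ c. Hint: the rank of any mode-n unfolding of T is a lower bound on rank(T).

Lower bound: the mode-3 unfolding of T (rows indexed by k, columns by (i,j) = (0,0), (0,1), (1,0), (1,1)) is [[-4, -12, -2, -9], [-4, 0, -2, 3], [-4, -6, -2, -3]].
There the 2×2 minor on rows k ∈ {0, 1}, columns (i,j) ∈ {(0,0), (0,1)} is det [[-4, -12], [-4, 0]] = -48 ≠ 0, so this unfolding has rank ≥ 2; CP rank is at least every unfolding rank, so rank(T) ≥ 2. (Flattening ranks never certify an upper bound on CP rank; for that we must actually write T with 2 rank-1 terms.)
Upper bound — finding two terms. Write S_k = T[:,:,k] for the frontal slices: S₀ = [[-4, -12], [-2, -9]], S₁ = [[-4, 0], [-2, 3]], S₂ = [[-4, -6], [-2, -3]].
If T = a₁ ⊗ b₁ ⊗ c₁ + a₂ ⊗ b₂ ⊗ c₂ then each S_k = c₁[k]·a₁b₁ᵀ + c₂[k]·a₂b₂ᵀ. S₀ and S₁ are linearly independent, so a₁b₁ᵀ and a₂b₂ᵀ must span the same plane of matrices: they are the rank-1 matrices of the form x·S₀ + y·S₁.
det(x·S₀ + y·S₁) is 12·x² − 12·y² = 12·(x − y)(x + y), vanishing at (x:y) = (1:1) and (1:-1).
M₁ = S₀ + S₁ = [[-8, -12], [-4, -6]] = (-2)·(2, 1)(2, 3)ᵀ and M₂ = S₀ − S₁ = [[0, -12], [0, -12]] = (-12)·(1, 1)(0, 1)ᵀ, so take a₁ = (2, 1), b₁ = (2, 3), a₂ = (1, 1), b₂ = (0, 1).
Each slice is an integer combination of E₁ = a₁b₁ᵀ and E₂ = a₂b₂ᵀ: S₀ = −E₁ − 6·E₂, S₁ = −E₁ + 6·E₂, S₂ = −E₁; reading off coefficients, c₁ = (-1, -1, -1) and c₂ = (-6, 6, 0).
Hence T = (2, 1) ⊗ (2, 3) ⊗ (-1, -1, -1) + (1, 1) ⊗ (0, 1) ⊗ (-6, 6, 0), so rank(T) ≤ 2.
These bounds meet, so rank(T) = 2.

2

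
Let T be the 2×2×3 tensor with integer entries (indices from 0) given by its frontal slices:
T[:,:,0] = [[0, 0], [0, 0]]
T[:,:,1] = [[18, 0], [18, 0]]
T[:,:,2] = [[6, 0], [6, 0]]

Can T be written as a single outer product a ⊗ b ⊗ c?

Yes

If T = a ⊗ b ⊗ c then every fibre of T is a multiple of the corresponding factor, so read the factors off the fibres through the nonzero entry T[0,0,1] = 18.
The mode-1 fibre T[:,0,1] = [18, 18] gives a = [1, 1] (primitive direction); the mode-2 fibre T[0,:,1] = [18, 0] gives b = [1, 0]; then c[k] = T[0,0,k] / (a[0]·b[0]) = [0, 18, 6] / 1 = [0, 18, 6].
Expanding [1, 1] ⊗ [1, 0] ⊗ [0, 18, 6] reproduces all 12 entries of T, so T = [1, 1] ⊗ [1, 0] ⊗ [0, 18, 6] and rank(T) ≤ 1.
Equivalently every frontal slice T[:,:,k] is c[k] times the rank-1 matrix [1, 1] ⊗ [1, 0]. So T has rank 1 (it is nonzero).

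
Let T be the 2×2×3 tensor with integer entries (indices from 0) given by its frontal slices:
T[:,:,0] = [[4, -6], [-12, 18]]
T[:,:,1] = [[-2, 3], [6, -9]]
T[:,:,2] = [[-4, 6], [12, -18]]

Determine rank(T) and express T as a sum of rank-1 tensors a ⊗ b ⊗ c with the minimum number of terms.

Lower bound: T ≠ 0 (e.g. T[0,0,0] = 4), so rank(T) ≥ 1.
Upper bound: if T = a ⊗ b ⊗ c then every fibre of T is a multiple of the corresponding factor, so read the factors off the fibres through the nonzero entry T[0,0,0] = 4.
The mode-1 fibre T[:,0,0] = [4, -12] gives a = [1, -3] (primitive direction); the mode-2 fibre T[0,:,0] = [4, -6] gives b = [2, -3]; then c[k] = T[0,0,k] / (a[0]·b[0]) = [4, -2, -4] / 2 = [2, -1, -2].
Expanding [1, -3] ⊗ [2, -3] ⊗ [2, -1, -2] reproduces all 12 entries of T, so T = [1, -3] ⊗ [2, -3] ⊗ [2, -1, -2] and rank(T) ≤ 1.
These bounds meet, so rank(T) = 1.

rank(T) = 1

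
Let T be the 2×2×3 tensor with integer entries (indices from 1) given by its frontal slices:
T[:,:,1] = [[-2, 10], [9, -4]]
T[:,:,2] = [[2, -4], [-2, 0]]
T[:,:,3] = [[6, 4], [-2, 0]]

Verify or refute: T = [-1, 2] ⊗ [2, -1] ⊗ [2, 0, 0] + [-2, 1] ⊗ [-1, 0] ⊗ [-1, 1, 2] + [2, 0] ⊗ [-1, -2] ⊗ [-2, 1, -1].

No

Reconstruct entry (1,1,2) from the claimed factors: Σₗ aₗ[1]bₗ[1]cₗ[2] = (-1)·(2)·(0) + (-2)·(-1)·(1) + (2)·(-1)·(1) = 0, but T[1,1,2] = 2. The claim is false.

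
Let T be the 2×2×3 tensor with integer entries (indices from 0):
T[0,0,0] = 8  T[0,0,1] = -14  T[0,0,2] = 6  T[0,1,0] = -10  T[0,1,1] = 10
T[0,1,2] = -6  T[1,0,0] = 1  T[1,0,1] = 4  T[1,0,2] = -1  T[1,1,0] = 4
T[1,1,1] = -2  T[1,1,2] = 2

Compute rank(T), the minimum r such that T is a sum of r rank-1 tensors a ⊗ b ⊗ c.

3

Lower bound: the mode-3 unfolding of T (rows indexed by k, columns by (i,j) = (0,0), (0,1), (1,0), (1,1)) is [[8, -10, 1, 4], [-14, 10, 4, -2], [6, -6, -1, 2]].
There the 3×3 minor on rows k ∈ {0, 1, 2}, columns (i,j) ∈ {(0,0), (0,1), (1,0)} is det [[8, -10, 1], [-14, 10, 4], [6, -6, -1]] = 36 ≠ 0, so this unfolding has rank ≥ 3; CP rank is at least every unfolding rank, so rank(T) ≥ 3. (Unfolding ranks only ever bound the CP rank from below — rank(T) can be strictly larger than all of them — so the matching upper bound has to come from an explicit 3-term decomposition.)
Upper bound: T is a sum of 3 rank-1 terms, T = (1, -1) ⊗ (1, 1) ⊗ (-2, -2, 0) + (1, 0) ⊗ (2, -1) ⊗ (4, -4, 2) + (2, -1) ⊗ (1, -2) ⊗ (1, -2, 1) (one valid choice — decompositions are not unique — normalised so each a, b is primitive with positive first nonzero entry; check it by expanding all entries), so rank(T) ≤ 3.
These bounds meet, so rank(T) = 3.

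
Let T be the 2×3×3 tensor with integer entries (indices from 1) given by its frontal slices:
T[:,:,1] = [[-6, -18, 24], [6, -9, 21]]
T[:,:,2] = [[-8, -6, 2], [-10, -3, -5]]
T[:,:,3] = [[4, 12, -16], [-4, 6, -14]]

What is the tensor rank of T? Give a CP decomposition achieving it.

Lower bound: the mode-3 unfolding of T (rows indexed by k, columns by (i,j) = (1,1), (1,2), (1,3), (2,1), (2,2), (2,3)) is [[-6, -18, 24, 6, -9, 21], [-8, -6, 2, -10, -3, -5], [4, 12, -16, -4, 6, -14]].
There the 2×2 minor on rows k ∈ {1, 2}, columns (i,j) ∈ {(1,1), (1,2)} is det [[-6, -18], [-8, -6]] = -108 ≠ 0, so this unfolding has rank ≥ 2; CP rank is at least every unfolding rank, so rank(T) ≥ 2. (Unfolding ranks only ever bound the CP rank from below — rank(T) can be strictly larger than all of them — so the matching upper bound has to come from an explicit 2-term decomposition.)
Upper bound — finding two terms. Write S_k = T[:,:,k] for the frontal slices: S₁ = [[-6, -18, 24], [6, -9, 21]], S₂ = [[-8, -6, 2], [-10, -3, -5]], S₃ = [[4, 12, -16], [-4, 6, -14]].
If T = a₁ (x) b₁ (x) c₁ + a₂ (x) b₂ (x) c₂ then each S_k = c₁[k]·a₁b₁ᵀ + c₂[k]·a₂b₂ᵀ. S₁ and S₂ are linearly independent, so a₁b₁ᵀ and a₂b₂ᵀ must span the same plane of matrices: they are the rank-1 matrices of the form x·S₁ + y·S₂.
The 2×2 minor of x·S₁ + y·S₂ on rows {1,2}, columns {1,2} is 162·x² − 54·xy − 36·y² = 18·(3·x − 2·y)(3·x + y), vanishing at (x:y) = (2:3) and (1:-3).
M₁ = 2·S₁ + 3·S₂ = [[-36, -54, 54], [-18, -27, 27]] = (-9)·(2, 1)(2, 3, -3)ᵀ and M₂ = S₁ − 3·S₂ = [[18, 0, 18], [36, 0, 36]] = 18·(1, 2)(1, 0, 1)ᵀ, so take a₁ = (2, 1), b₁ = (2, 3, -3), a₂ = (1, 2), b₂ = (1, 0, 1).
Each slice is an integer combination of E₁ = a₁b₁ᵀ and E₂ = a₂b₂ᵀ: S₁ = −3·E₁ + 6·E₂, S₂ = −E₁ − 4·E₂, S₃ = 2·E₁ − 4·E₂; reading off coefficients, c₁ = (-3, -1, 2) and c₂ = (6, -4, -4).
Hence T = (2, 1) (x) (2, 3, -3) (x) (-3, -1, 2) + (1, 2) (x) (1, 0, 1) (x) (6, -4, -4), so rank(T) ≤ 2.
These bounds meet, so rank(T) = 2.
Check entry T[1,1,2] = -8: (2)·(2)·(-1) + (1)·(1)·(-4) = -8.

rank(T) = 2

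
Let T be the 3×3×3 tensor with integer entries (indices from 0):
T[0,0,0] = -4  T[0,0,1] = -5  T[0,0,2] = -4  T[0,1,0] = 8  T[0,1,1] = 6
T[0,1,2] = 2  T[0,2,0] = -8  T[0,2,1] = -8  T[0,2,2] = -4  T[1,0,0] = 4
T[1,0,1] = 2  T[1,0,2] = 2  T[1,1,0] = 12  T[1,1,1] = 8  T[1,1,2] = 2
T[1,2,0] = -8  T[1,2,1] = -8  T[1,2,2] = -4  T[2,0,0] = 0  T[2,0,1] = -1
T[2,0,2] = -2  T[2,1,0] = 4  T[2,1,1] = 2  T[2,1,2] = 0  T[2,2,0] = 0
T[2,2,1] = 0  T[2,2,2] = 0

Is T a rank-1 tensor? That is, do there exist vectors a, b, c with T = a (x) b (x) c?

No

The mode-3 unfolding of T (rows indexed by k, columns by (i,j) = (0,0), (0,1), (0,2), (1,0), (1,1), (1,2), (2,0), (2,1), (2,2)) is [[-4, 8, -8, 4, 12, -8, 0, 4, 0], [-5, 6, -8, 2, 8, -8, -1, 2, 0], [-4, 2, -4, 2, 2, -4, -2, 0, 0]].
There the 3×3 minor on rows k ∈ {0, 1, 2}, columns (i,j) ∈ {(0,0), (0,1), (0,2)} is det [[-4, 8, -8], [-5, 6, -8], [-4, 2, -4]] = 16 ≠ 0, so this unfolding has rank ≥ 3; CP rank is at least every unfolding rank, so rank(T) ≥ 3.
In particular rank(T) ≥ 3 > 1, so T is not rank-1.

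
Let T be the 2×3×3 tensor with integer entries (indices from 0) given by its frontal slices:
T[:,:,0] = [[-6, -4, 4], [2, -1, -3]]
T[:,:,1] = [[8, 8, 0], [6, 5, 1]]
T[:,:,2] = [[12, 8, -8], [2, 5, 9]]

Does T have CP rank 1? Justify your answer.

The mode-2 unfolding of T (rows indexed by j, columns by (i,k) = (0,0), (0,1), (0,2), (1,0), (1,1), (1,2)) is [[-6, 8, 12, 2, 6, 2], [-4, 8, 8, -1, 5, 5], [4, 0, -8, -3, 1, 9]].
There the 3×3 minor on rows j ∈ {0, 1, 2}, columns (i,k) ∈ {(0,0), (0,1), (1,0)} is det [[-6, 8, 2], [-4, 8, -1], [4, 0, -3]] = -48 ≠ 0, so this unfolding has rank ≥ 3; CP rank is at least every unfolding rank, so rank(T) ≥ 3.
In particular rank(T) ≥ 3 > 1, so T is not rank-1.

No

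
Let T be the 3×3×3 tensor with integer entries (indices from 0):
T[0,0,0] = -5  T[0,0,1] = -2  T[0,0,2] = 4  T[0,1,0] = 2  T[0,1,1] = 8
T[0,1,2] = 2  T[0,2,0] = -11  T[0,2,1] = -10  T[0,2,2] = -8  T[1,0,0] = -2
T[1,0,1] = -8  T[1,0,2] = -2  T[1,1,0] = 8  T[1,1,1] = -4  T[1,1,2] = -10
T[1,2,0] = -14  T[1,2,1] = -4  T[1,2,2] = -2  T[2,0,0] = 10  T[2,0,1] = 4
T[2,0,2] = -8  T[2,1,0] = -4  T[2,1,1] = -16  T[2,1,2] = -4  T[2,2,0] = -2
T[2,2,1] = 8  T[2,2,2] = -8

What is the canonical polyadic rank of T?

3

Lower bound: the mode-1 unfolding of T (rows indexed by i, columns by (j,k) = (0,0), (0,1), (0,2), (1,0), (1,1), (1,2), (2,0), (2,1), (2,2)) is [[-5, -2, 4, 2, 8, 2, -11, -10, -8], [-2, -8, -2, 8, -4, -10, -14, -4, -2], [10, 4, -8, -4, -16, -4, -2, 8, -8]].
There the 3×3 minor on rows i ∈ {0, 1, 2}, columns (j,k) ∈ {(0,0), (0,1), (2,0)} is det [[-5, -2, -11], [-2, -8, -14], [10, 4, -2]] = -864 ≠ 0, so this unfolding has rank ≥ 3; CP rank is at least every unfolding rank, so rank(T) ≥ 3. (This is only a lower bound: in general the CP rank may exceed every unfolding rank, so we still need to exhibit 3 rank-1 terms summing to T.)
Upper bound: T is a sum of 3 rank-1 terms, T = [1, -2, -2] ⊗ [1, 2, -1] ⊗ [-1, 2, 2] + [1, 1, -2] ⊗ [1, -1, 1] ⊗ [-4, -4, 2] + [1, 1, 1] ⊗ [0, 0, 1] ⊗ [-8, -4, -8] (written with every a and b primitive with positive leading entry and the scale carried by c; CP decompositions are not unique, and this one is verified by expanding entrywise), so rank(T) ≤ 3.
These bounds meet, so rank(T) = 3.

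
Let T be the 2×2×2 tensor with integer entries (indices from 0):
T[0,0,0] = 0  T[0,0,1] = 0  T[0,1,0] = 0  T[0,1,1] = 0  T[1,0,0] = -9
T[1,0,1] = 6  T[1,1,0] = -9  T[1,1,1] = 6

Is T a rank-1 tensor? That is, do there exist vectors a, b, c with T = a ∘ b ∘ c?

Yes

The mode-1 fibre T[:,0,0] = [0, -9] gives a = [0, 1] (primitive direction); the mode-2 fibre T[1,:,0] = [-9, -9] gives b = [1, 1]; then c[k] = T[1,0,k] / (a[1]·b[0]) = [-9, 6] / 1 = [-9, 6].
Expanding [0, 1] ∘ [1, 1] ∘ [-9, 6] reproduces all 8 entries of T, so T = [0, 1] ∘ [1, 1] ∘ [-9, 6] and rank(T) ≤ 1.
Equivalently every frontal slice T[:,:,k] is c[k] times the rank-1 matrix [0, 1] ∘ [1, 1]. So T has rank 1 (it is nonzero).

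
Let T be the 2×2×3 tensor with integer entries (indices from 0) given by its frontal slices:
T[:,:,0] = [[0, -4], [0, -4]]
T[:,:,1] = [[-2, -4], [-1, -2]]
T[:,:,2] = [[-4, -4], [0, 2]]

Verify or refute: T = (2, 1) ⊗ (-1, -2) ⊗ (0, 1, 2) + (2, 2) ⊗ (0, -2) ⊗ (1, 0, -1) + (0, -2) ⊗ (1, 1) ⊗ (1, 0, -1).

Reconstruct entry (1,0,0) from the claimed factors: Σₗ aₗ[1]bₗ[0]cₗ[0] = (1)·(-1)·(0) + (2)·(0)·(1) + (-2)·(1)·(1) = -2, but T[1,0,0] = 0. The claim is false.

No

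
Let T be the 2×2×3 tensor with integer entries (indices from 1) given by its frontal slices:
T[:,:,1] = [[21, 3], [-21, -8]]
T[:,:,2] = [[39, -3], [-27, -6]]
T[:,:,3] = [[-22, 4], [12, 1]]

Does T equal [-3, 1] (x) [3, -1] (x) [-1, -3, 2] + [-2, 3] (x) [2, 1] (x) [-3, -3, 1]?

Yes

Reconstruct entrywise from the claimed factors. For example, T[2,2,3] = 1 and Σₗ aₗ[2]bₗ[2]cₗ[3] = (1)·(-1)·(2) + (3)·(1)·(1) = 1; checking all 12 entries, every one matches. The claim holds.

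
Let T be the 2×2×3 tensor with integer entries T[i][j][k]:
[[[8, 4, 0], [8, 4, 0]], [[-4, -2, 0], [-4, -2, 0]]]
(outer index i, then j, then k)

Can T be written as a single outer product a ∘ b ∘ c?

Yes

If T = a ∘ b ∘ c then every fibre of T is a multiple of the corresponding factor, so read the factors off the fibres through the nonzero entry T[0,0,0] = 8.
The mode-1 fibre T[:,0,0] = [8, -4] gives a = [2, -1] (primitive direction); the mode-2 fibre T[0,:,0] = [8, 8] gives b = [1, 1]; then c[k] = T[0,0,k] / (a[0]·b[0]) = [8, 4, 0] / 2 = [4, 2, 0].
Expanding [2, -1] ∘ [1, 1] ∘ [4, 2, 0] reproduces all 12 entries of T, so T = [2, -1] ∘ [1, 1] ∘ [4, 2, 0] and rank(T) ≤ 1.
Equivalently every frontal slice T[:,:,k] is c[k] times the rank-1 matrix [2, -1] ∘ [1, 1]. So T has rank 1 (it is nonzero).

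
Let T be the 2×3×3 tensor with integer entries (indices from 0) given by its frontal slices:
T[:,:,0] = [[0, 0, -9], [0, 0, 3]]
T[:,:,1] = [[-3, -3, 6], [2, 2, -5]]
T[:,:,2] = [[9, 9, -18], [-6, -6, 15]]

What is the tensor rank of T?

2

Lower bound: the mode-3 unfolding of T (rows indexed by k, columns by (i,j) = (0,0), (0,1), (0,2), (1,0), (1,1), (1,2)) is [[0, 0, -9, 0, 0, 3], [-3, -3, 6, 2, 2, -5], [9, 9, -18, -6, -6, 15]].
There the 2×2 minor on rows k ∈ {0, 1}, columns (i,j) ∈ {(0,0), (0,2)} is det [[0, -9], [-3, 6]] = -27 ≠ 0, so this unfolding has rank ≥ 2; CP rank is at least every unfolding rank, so rank(T) ≥ 2. (Flattening ranks never certify an upper bound on CP rank; for that we must actually write T with 2 rank-1 terms.)
Upper bound — finding two terms. Write S_k = T[:,:,k] for the frontal slices: S₀ = [[0, 0, -9], [0, 0, 3]], S₁ = [[-3, -3, 6], [2, 2, -5]], S₂ = [[9, 9, -18], [-6, -6, 15]].
If T = a₁ ⊗ b₁ ⊗ c₁ + a₂ ⊗ b₂ ⊗ c₂ then each S_k = c₁[k]·a₁b₁ᵀ + c₂[k]·a₂b₂ᵀ. S₀ and S₁ are linearly independent, so a₁b₁ᵀ and a₂b₂ᵀ must span the same plane of matrices: they are the rank-1 matrices of the form x·S₀ + y·S₁.
The 2×2 minor of x·S₀ + y·S₁ on rows {0,1}, columns {0,2} is 9·xy + 3·y² = 3·(y)(3·x + y), vanishing at (x:y) = (1:0) and (1:-3).
M₁ = S₀ = [[0, 0, -9], [0, 0, 3]] = (-3)·[3, -1][0, 0, 1]ᵀ and M₂ = S₀ − 3·S₁ = [[9, 9, -27], [-6, -6, 18]] = 3·[3, -2][1, 1, -3]ᵀ, so take a₁ = [3, -1], b₁ = [0, 0, 1], a₂ = [3, -2], b₂ = [1, 1, -3].
Each slice is an integer combination of E₁ = a₁b₁ᵀ and E₂ = a₂b₂ᵀ: S₀ = −3·E₁, S₁ = −E₁ − E₂, S₂ = 3·E₁ + 3·E₂; reading off coefficients, c₁ = [-3, -1, 3] and c₂ = [0, -1, 3].
Hence T = [3, -1] ⊗ [0, 0, 1] ⊗ [-3, -1, 3] + [3, -2] ⊗ [1, 1, -3] ⊗ [0, -1, 3], so rank(T) ≤ 2.
These bounds meet, so rank(T) = 2.
Check entry T[0,0,0] = 0: (3)·(0)·(-3) + (3)·(1)·(0) = 0.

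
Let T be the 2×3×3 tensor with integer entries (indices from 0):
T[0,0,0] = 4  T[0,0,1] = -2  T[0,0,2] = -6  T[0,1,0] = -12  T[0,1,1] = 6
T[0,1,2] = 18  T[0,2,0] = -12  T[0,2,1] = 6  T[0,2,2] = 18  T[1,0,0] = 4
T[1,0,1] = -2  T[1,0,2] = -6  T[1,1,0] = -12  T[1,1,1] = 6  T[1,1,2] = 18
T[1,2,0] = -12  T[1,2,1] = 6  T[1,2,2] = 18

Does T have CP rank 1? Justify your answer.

Yes

If T = a ⊗ b ⊗ c then every fibre of T is a multiple of the corresponding factor, so read the factors off the fibres through the nonzero entry T[0,0,0] = 4.
The mode-1 fibre T[:,0,0] = [4, 4] gives a = [1, 1] (primitive direction); the mode-2 fibre T[0,:,0] = [4, -12, -12] gives b = [1, -3, -3]; then c[k] = T[0,0,k] / (a[0]·b[0]) = [4, -2, -6] / 1 = [4, -2, -6].
Expanding [1, 1] ⊗ [1, -3, -3] ⊗ [4, -2, -6] reproduces all 18 entries of T, so T = [1, 1] ⊗ [1, -3, -3] ⊗ [4, -2, -6] and rank(T) ≤ 1.
Equivalently every frontal slice T[:,:,k] is c[k] times the rank-1 matrix [1, 1] ⊗ [1, -3, -3]. So T has rank 1 (it is nonzero).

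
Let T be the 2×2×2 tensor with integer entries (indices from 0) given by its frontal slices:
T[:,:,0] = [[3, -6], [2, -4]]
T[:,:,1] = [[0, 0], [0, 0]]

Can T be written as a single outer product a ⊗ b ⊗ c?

Yes

If T = a ⊗ b ⊗ c then every fibre of T is a multiple of the corresponding factor, so read the factors off the fibres through the nonzero entry T[0,0,0] = 3.
The mode-1 fibre T[:,0,0] = [3, 2] gives a = (3, 2) (primitive direction); the mode-2 fibre T[0,:,0] = [3, -6] gives b = (1, -2); then c[k] = T[0,0,k] / (a[0]·b[0]) = [3, 0] / 3 = (1, 0).
Expanding (3, 2) ⊗ (1, -2) ⊗ (1, 0) reproduces all 8 entries of T, so T = (3, 2) ⊗ (1, -2) ⊗ (1, 0) and rank(T) ≤ 1.
Equivalently every frontal slice T[:,:,k] is c[k] times the rank-1 matrix (3, 2) ⊗ (1, -2). So T has rank 1 (it is nonzero).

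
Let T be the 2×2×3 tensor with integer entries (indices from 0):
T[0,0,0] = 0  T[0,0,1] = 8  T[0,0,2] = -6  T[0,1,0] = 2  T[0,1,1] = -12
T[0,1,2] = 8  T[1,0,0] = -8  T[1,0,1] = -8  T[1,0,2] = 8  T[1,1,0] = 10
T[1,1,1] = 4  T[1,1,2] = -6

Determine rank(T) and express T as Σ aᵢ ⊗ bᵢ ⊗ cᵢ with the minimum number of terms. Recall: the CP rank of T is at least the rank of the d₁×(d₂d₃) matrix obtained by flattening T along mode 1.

Lower bound: the mode-3 unfolding of T (rows indexed by k, columns by (i,j) = (0,0), (0,1), (1,0), (1,1)) is [[0, 2, -8, 10], [8, -12, -8, 4], [-6, 8, 8, -6]].
There the 3×3 minor on rows k ∈ {0, 1, 2}, columns (i,j) ∈ {(0,0), (0,1), (1,0)} is det [[0, 2, -8], [8, -12, -8], [-6, 8, 8]] = 32 ≠ 0, so this unfolding has rank ≥ 3; CP rank is at least every unfolding rank, so rank(T) ≥ 3. (Unfolding ranks only ever bound the CP rank from below — rank(T) can be strictly larger than all of them — so the matching upper bound has to come from an explicit 3-term decomposition.)
Upper bound: T is a sum of 3 rank-1 terms, T = [0, 1] ⊗ [1, -1] ⊗ [-2, -4, 2] + [1, -2] ⊗ [1, -1] ⊗ [2, 4, -4] + [1, 1] ⊗ [1, -2] ⊗ [-2, 4, -2] (written with every a and b primitive with positive leading entry and the scale carried by c; CP decompositions are not unique, and this one is verified by expanding entrywise), so rank(T) ≤ 3.
These bounds meet, so rank(T) = 3.

rank(T) = 3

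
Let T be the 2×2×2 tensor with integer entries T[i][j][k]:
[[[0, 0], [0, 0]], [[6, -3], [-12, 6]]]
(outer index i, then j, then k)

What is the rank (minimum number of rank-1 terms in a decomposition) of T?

Lower bound: T ≠ 0 (e.g. T[1,0,0] = 6), so rank(T) ≥ 1.
Upper bound: the mode-1 fibre T[:,0,0] = [0, 6] gives a = [0, 1] (primitive direction); the mode-2 fibre T[1,:,0] = [6, -12] gives b = [1, -2]; then c[k] = T[1,0,k] / (a[1]·b[0]) = [6, -3] / 1 = [6, -3].
Expanding [0, 1] (x) [1, -2] (x) [6, -3] reproduces all 8 entries of T, so T = [0, 1] (x) [1, -2] (x) [6, -3] and rank(T) ≤ 1.
These bounds meet, so rank(T) = 1.

1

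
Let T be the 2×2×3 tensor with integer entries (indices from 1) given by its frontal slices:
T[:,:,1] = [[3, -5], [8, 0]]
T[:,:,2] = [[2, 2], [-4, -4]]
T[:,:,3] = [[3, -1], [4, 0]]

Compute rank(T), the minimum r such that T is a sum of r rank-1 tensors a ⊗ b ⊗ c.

3

Lower bound: in the mode-3 unfolding of T (rows indexed by k, columns by (i,j)) the 3×3 minor on rows k ∈ {1, 2, 3}, columns (i,j) ∈ {(1,1), (1,2), (2,1)} is det [[3, -5, 8], [2, 2, -4], [3, -1, 4]] = 48 ≠ 0, so that unfolding has rank ≥ 3 and hence rank(T) ≥ 3 (CP rank is at least every unfolding rank, though it can be larger).
Upper bound: T is a sum of 3 rank-1 terms, T = [0, 1] ⊗ [1, 1] ⊗ [4, -4, 2] + [1, 0] ⊗ [1, 1] ⊗ [-1, 2, 1] + [1, 1] ⊗ [1, -1] ⊗ [4, 0, 2] (one valid choice — decompositions are not unique — normalised so each a, b is primitive with positive first nonzero entry; check it by expanding all entries), so rank(T) ≤ 3.
These bounds meet, so rank(T) = 3.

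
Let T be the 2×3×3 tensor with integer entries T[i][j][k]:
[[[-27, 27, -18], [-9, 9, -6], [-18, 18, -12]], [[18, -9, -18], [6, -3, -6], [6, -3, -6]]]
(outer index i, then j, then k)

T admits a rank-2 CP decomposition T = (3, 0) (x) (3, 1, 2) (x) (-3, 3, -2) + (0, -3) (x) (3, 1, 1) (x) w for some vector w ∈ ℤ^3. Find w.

w = (-2, 1, 2)

Subtract the known terms from T to get the rank-1 residual R = (0, -3) (x) (3, 1, 1) (x) w, so R[i,j,k] = a[i]·b[j]·w[k]. Pick indices with nonzero a[1]·b[0] = (-3)·(3) = -9. Only the fibre through (1,0,·) is needed: R[1,0,:] = T[1,0,:] − Σₗ aₗ[1]bₗ[0]cₗ = [18, -9, -18] − (0)·(3)·(-3, 3, -2) = [18, -9, -18]. Then w[k] = R[1,0,k] / -9 for each k, giving w = [18, -9, -18] / -9 = (-2, 1, 2).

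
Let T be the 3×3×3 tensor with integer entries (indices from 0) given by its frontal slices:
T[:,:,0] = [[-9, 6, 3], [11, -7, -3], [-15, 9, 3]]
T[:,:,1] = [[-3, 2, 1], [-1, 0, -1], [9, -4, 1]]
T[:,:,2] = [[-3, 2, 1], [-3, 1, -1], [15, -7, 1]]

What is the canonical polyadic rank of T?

Lower bound: the mode-3 unfolding of T (rows indexed by k, columns by (i,j) = (0,0), (0,1), (0,2), (1,0), (1,1), (1,2), (2,0), (2,1), (2,2)) is [[-9, 6, 3, 11, -7, -3, -15, 9, 3], [-3, 2, 1, -1, 0, -1, 9, -4, 1], [-3, 2, 1, -3, 1, -1, 15, -7, 1]].
There the 2×2 minor on rows k ∈ {0, 1}, columns (i,j) ∈ {(0,0), (1,0)} is det [[-9, 11], [-3, -1]] = 42 ≠ 0, so this unfolding has rank ≥ 2; CP rank is at least every unfolding rank, so rank(T) ≥ 2. (This is only a lower bound: in general the CP rank may exceed every unfolding rank, so we still need to exhibit 2 rank-1 terms summing to T.)
Upper bound — finding two terms. Write S_k = T[:,:,k] for the frontal slices: S₀ = [[-9, 6, 3], [11, -7, -3], [-15, 9, 3]], S₁ = [[-3, 2, 1], [-1, 0, -1], [9, -4, 1]], S₂ = [[-3, 2, 1], [-3, 1, -1], [15, -7, 1]].
If T = a₁ ⊗ b₁ ⊗ c₁ + a₂ ⊗ b₂ ⊗ c₂ then each S_k = c₁[k]·a₁b₁ᵀ + c₂[k]·a₂b₂ᵀ. S₀ and S₁ are linearly independent, so a₁b₁ᵀ and a₂b₂ᵀ must span the same plane of matrices: they are the rank-1 matrices of the form x·S₀ + y·S₁.
The 2×2 minor of x·S₀ + y·S₁ on rows {0,1}, columns {0,1} is −3·x² + 5·xy + 2·y² = −(x − 2·y)(3·x + y), vanishing at (x:y) = (2:1) and (1:-3).
M₁ = 2·S₀ + S₁ = [[-21, 14, 7], [21, -14, -7], [-21, 14, 7]] = (-7)·(1, -1, 1)(3, -2, -1)ᵀ and M₂ = S₀ − 3·S₁ = [[0, 0, 0], [14, -7, 0], [-42, 21, 0]] = 7·(0, 1, -3)(2, -1, 0)ᵀ, so take a₁ = (1, -1, 1), b₁ = (3, -2, -1), a₂ = (0, 1, -3), b₂ = (2, -1, 0).
Each slice is an integer combination of E₁ = a₁b₁ᵀ and E₂ = a₂b₂ᵀ: S₀ = −3·E₁ + E₂, S₁ = −E₁ − 2·E₂, S₂ = −E₁ − 3·E₂; reading off coefficients, c₁ = (-3, -1, -1) and c₂ = (1, -2, -3).
Hence T = (1, -1, 1) ⊗ (3, -2, -1) ⊗ (-3, -1, -1) + (0, 1, -3) ⊗ (2, -1, 0) ⊗ (1, -2, -3), so rank(T) ≤ 2.
These bounds meet, so rank(T) = 2.

2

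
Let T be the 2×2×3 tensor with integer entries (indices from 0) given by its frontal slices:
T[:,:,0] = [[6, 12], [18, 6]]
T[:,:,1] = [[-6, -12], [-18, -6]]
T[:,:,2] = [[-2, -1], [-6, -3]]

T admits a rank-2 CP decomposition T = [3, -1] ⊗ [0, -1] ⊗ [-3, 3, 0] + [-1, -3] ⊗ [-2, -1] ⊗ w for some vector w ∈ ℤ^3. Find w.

w = [3, -3, -1]

Subtract the known terms from T to get the rank-1 residual R = [-1, -3] ⊗ [-2, -1] ⊗ w, so R[i,j,k] = a[i]·b[j]·w[k]. Pick indices with nonzero a[0]·b[0] = (-1)·(-2) = 2. Only the fibre through (0,0,·) is needed: R[0,0,:] = T[0,0,:] − Σₗ aₗ[0]bₗ[0]cₗ = [6, -6, -2] − (3)·(0)·[-3, 3, 0] = [6, -6, -2]. Then w[k] = R[0,0,k] / 2 for each k, giving w = [6, -6, -2] / 2 = [3, -3, -1].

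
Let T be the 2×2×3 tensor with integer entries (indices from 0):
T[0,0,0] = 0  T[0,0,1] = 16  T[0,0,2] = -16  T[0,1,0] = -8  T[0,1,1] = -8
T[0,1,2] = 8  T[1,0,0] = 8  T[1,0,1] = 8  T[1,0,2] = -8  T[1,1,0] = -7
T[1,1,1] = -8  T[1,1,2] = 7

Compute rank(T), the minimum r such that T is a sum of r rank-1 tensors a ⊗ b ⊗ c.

3

Lower bound: in the mode-3 unfolding of T (rows indexed by k, columns by (i,j)) the 3×3 minor on rows k ∈ {0, 1, 2}, columns (i,j) ∈ {(0,0), (0,1), (1,1)} is det [[0, -8, -7], [16, -8, -8], [-16, 8, 7]] = -128 ≠ 0, so that unfolding has rank ≥ 3 and hence rank(T) ≥ 3 (CP rank is at least every unfolding rank, though it can be larger).
Upper bound: T is a sum of 3 rank-1 terms, T = [0, 1] ⊗ [0, 1] ⊗ [1, 0, -1] + [1, 0] ⊗ [1, 0] ⊗ [-8, 8, -8] + [1, 1] ⊗ [1, -1] ⊗ [8, 8, -8] (one valid choice — decompositions are not unique — normalised so each a, b is primitive with positive first nonzero entry; check it by expanding all entries), so rank(T) ≤ 3.
These bounds meet, so rank(T) = 3.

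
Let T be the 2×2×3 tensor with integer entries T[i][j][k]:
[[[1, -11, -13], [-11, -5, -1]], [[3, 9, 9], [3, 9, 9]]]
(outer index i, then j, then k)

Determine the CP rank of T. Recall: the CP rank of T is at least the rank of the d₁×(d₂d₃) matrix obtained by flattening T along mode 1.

Lower bound: in the mode-3 unfolding of T (rows indexed by k, columns by (i,j)) the 2×2 minor on rows k ∈ {0, 1}, columns (i,j) ∈ {(0,0), (0,1)} is det [[1, -11], [-11, -5]] = -126 ≠ 0, so that unfolding has rank ≥ 2 and hence rank(T) ≥ 2 (CP rank is at least every unfolding rank, though it can be larger).
Upper bound: with S_k = T[:,:,k], the two rank-1 terms a₁b₁ᵀ, a₂b₂ᵀ are the rank-1 members of the pencil x·S₀ + y·S₁.
det(x·S₀ + y·S₁) is 36·x² + 90·xy − 54·y² = 18·(x + 3·y)(2·x − y), vanishing at (x:y) = (3:-1) and (1:2).
M₁ = 3·S₀ − S₁ = [[14, -28], [0, 0]] = 14·[1, 0][1, -2]ᵀ and M₂ = S₀ + 2·S₁ = [[-21, -21], [21, 21]] = (-21)·[1, -1][1, 1]ᵀ, so take a₁ = [1, 0], b₁ = [1, -2], a₂ = [1, -1], b₂ = [1, 1].
Each slice is an integer combination of E₁ = a₁b₁ᵀ and E₂ = a₂b₂ᵀ: S₀ = 4·E₁ − 3·E₂, S₁ = −2·E₁ − 9·E₂, S₂ = −4·E₁ − 9·E₂; reading off coefficients, c₁ = [4, -2, -4] and c₂ = [-3, -9, -9].
Hence T = [1, 0] ⊗ [1, -2] ⊗ [4, -2, -4] + [1, -1] ⊗ [1, 1] ⊗ [-3, -9, -9], so rank(T) ≤ 2.
These bounds meet, so rank(T) = 2.

2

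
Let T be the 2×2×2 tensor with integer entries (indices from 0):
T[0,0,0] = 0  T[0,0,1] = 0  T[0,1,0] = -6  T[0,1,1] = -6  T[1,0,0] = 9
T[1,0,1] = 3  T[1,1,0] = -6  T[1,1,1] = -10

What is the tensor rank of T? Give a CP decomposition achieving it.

Lower bound: the mode-2 unfolding of T (rows indexed by j, columns by (i,k) = (0,0), (0,1), (1,0), (1,1)) is [[0, 0, 9, 3], [-6, -6, -6, -10]].
There the 2×2 minor on rows j ∈ {0, 1}, columns (i,k) ∈ {(0,0), (1,0)} is det [[0, 9], [-6, -6]] = 54 ≠ 0, so this unfolding has rank ≥ 2; CP rank is at least every unfolding rank, so rank(T) ≥ 2. (This is only a lower bound: in general the CP rank may exceed every unfolding rank, so we still need to exhibit 2 rank-1 terms summing to T.)
Upper bound — finding two terms. Write S_k = T[:,:,k] for the frontal slices: S₀ = [[0, -6], [9, -6]], S₁ = [[0, -6], [3, -10]].
If T = a₁ ⊗ b₁ ⊗ c₁ + a₂ ⊗ b₂ ⊗ c₂ then each S_k = c₁[k]·a₁b₁ᵀ + c₂[k]·a₂b₂ᵀ. S₀ and S₁ are linearly independent, so a₁b₁ᵀ and a₂b₂ᵀ must span the same plane of matrices: they are the rank-1 matrices of the form x·S₀ + y·S₁.
det(x·S₀ + y·S₁) is 54·x² + 72·xy + 18·y² = 18·(x + y)(3·x + y), vanishing at (x:y) = (1:-1) and (1:-3).
M₁ = S₀ − S₁ = [[0, 0], [6, 4]] = 2·[0, 1][3, 2]ᵀ and M₂ = S₀ − 3·S₁ = [[0, 12], [0, 24]] = 12·[1, 2][0, 1]ᵀ, so take a₁ = [0, 1], b₁ = [3, 2], a₂ = [1, 2], b₂ = [0, 1].
Each slice is an integer combination of E₁ = a₁b₁ᵀ and E₂ = a₂b₂ᵀ: S₀ = 3·E₁ − 6·E₂, S₁ = E₁ − 6·E₂; reading off coefficients, c₁ = [3, 1] and c₂ = [-6, -6].
Hence T = [0, 1] ⊗ [3, 2] ⊗ [3, 1] + [1, 2] ⊗ [0, 1] ⊗ [-6, -6], so rank(T) ≤ 2.
These bounds meet, so rank(T) = 2.

rank(T) = 2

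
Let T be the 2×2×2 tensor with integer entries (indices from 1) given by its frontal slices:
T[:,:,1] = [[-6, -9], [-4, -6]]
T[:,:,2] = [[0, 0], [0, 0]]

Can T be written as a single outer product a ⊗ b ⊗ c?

The mode-1 fibre T[:,1,1] = [-6, -4] gives a = [3, 2] (primitive direction); the mode-2 fibre T[1,:,1] = [-6, -9] gives b = [2, 3]; then c[k] = T[1,1,k] / (a[1]·b[1]) = [-6, 0] / 6 = [-1, 0].
Expanding [3, 2] ⊗ [2, 3] ⊗ [-1, 0] reproduces all 8 entries of T, so T = [3, 2] ⊗ [2, 3] ⊗ [-1, 0] and rank(T) ≤ 1.
Equivalently every frontal slice T[:,:,k] is c[k] times the rank-1 matrix [3, 2] ⊗ [2, 3]. So T has rank 1 (it is nonzero).

Yes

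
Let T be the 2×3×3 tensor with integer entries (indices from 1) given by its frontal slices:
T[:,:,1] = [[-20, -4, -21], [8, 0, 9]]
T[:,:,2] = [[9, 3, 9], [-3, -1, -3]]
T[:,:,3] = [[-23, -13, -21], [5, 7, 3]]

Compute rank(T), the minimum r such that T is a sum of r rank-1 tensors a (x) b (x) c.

Lower bound: the mode-1 unfolding of T (rows indexed by i, columns by (j,k) = (1,1), (1,2), (1,3), (2,1), (2,2), (2,3), (3,1), (3,2), (3,3)) is [[-20, 9, -23, -4, 3, -13, -21, 9, -21], [8, -3, 5, 0, -1, 7, 9, -3, 3]].
There the 2×2 minor on rows i ∈ {1, 2}, columns (j,k) ∈ {(1,1), (1,2)} is det [[-20, 9], [8, -3]] = -12 ≠ 0, so this unfolding has rank ≥ 2; CP rank is at least every unfolding rank, so rank(T) ≥ 2. (Unfolding ranks only ever bound the CP rank from below — rank(T) can be strictly larger than all of them — so the matching upper bound has to come from an explicit 2-term decomposition.)
Upper bound — finding two terms. Write S_k = T[:,:,k] for the frontal slices: S₁ = [[-20, -4, -21], [8, 0, 9]], S₂ = [[9, 3, 9], [-3, -1, -3]], S₃ = [[-23, -13, -21], [5, 7, 3]].
If T = a₁ (x) b₁ (x) c₁ + a₂ (x) b₂ (x) c₂ then each S_k = c₁[k]·a₁b₁ᵀ + c₂[k]·a₂b₂ᵀ. S₁ and S₂ are linearly independent, so a₁b₁ᵀ and a₂b₂ᵀ must span the same plane of matrices: they are the rank-1 matrices of the form x·S₁ + y·S₂.
The 2×2 minor of x·S₁ + y·S₂ on rows {1,2}, columns {1,2} is 32·x² − 16·xy = 16·(2·x − y)(x), vanishing at (x:y) = (1:2) and (0:1).
M₁ = S₁ + 2·S₂ = [[-2, 2, -3], [2, -2, 3]] = −[1, -1][2, -2, 3]ᵀ and M₂ = S₂ = [[9, 3, 9], [-3, -1, -3]] = [3, -1][3, 1, 3]ᵀ, so take a₁ = [1, -1], b₁ = [2, -2, 3], a₂ = [3, -1], b₂ = [3, 1, 3].
Each slice is an integer combination of E₁ = a₁b₁ᵀ and E₂ = a₂b₂ᵀ: S₁ = −E₁ − 2·E₂, S₂ = E₂, S₃ = 2·E₁ − 3·E₂; reading off coefficients, c₁ = [-1, 0, 2] and c₂ = [-2, 1, -3].
Hence T = [1, -1] (x) [2, -2, 3] (x) [-1, 0, 2] + [3, -1] (x) [3, 1, 3] (x) [-2, 1, -3], so rank(T) ≤ 2.
These bounds meet, so rank(T) = 2.

2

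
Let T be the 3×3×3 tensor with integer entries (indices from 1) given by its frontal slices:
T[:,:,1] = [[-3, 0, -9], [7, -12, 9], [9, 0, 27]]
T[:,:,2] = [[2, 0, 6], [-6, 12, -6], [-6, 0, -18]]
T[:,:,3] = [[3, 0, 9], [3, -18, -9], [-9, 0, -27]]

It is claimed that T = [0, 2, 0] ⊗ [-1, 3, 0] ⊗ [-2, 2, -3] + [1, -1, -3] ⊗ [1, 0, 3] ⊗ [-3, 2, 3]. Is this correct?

Yes

Reconstruct entrywise from the claimed factors. For example, T[1,2,2] = 0 and Σₗ aₗ[1]bₗ[2]cₗ[2] = (0)·(3)·(2) + (1)·(0)·(2) = 0; checking all 27 entries, every one matches. The claim holds.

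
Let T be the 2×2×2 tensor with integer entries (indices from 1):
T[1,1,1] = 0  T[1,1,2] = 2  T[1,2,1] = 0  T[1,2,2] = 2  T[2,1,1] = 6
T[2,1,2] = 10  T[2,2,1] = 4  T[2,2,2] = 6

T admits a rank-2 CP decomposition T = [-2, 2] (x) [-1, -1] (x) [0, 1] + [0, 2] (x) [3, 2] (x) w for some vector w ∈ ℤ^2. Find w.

w = [1, 2]

Subtract the known terms from T to get the rank-1 residual R = [0, 2] (x) [3, 2] (x) w, so R[i,j,k] = a[i]·b[j]·w[k]. Pick indices with nonzero a[2]·b[1] = (2)·(3) = 6. Only the fibre through (2,1,·) is needed: R[2,1,:] = T[2,1,:] − Σₗ aₗ[2]bₗ[1]cₗ = [6, 10] − (2)·(-1)·[0, 1] = [6, 12]. Then w[k] = R[2,1,k] / 6 for each k, giving w = [6, 12] / 6 = [1, 2].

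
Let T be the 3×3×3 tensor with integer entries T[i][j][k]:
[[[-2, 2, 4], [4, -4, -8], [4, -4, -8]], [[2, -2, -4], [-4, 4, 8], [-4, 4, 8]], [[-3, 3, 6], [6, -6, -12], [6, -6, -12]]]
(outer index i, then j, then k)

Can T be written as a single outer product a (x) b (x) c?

The mode-1 fibre T[:,0,0] = [-2, 2, -3] gives a = [2, -2, 3] (primitive direction); the mode-2 fibre T[0,:,0] = [-2, 4, 4] gives b = [1, -2, -2]; then c[k] = T[0,0,k] / (a[0]·b[0]) = [-2, 2, 4] / 2 = [-1, 1, 2].
Expanding [2, -2, 3] (x) [1, -2, -2] (x) [-1, 1, 2] reproduces all 27 entries of T, so T = [2, -2, 3] (x) [1, -2, -2] (x) [-1, 1, 2] and rank(T) ≤ 1.
Equivalently every frontal slice T[:,:,k] is c[k] times the rank-1 matrix [2, -2, 3] (x) [1, -2, -2]. So T has rank 1 (it is nonzero).

Yes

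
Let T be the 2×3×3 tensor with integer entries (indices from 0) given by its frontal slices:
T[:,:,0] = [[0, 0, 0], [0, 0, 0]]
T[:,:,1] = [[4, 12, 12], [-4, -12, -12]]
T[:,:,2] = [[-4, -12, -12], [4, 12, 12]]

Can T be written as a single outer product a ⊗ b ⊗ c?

If T = a ⊗ b ⊗ c then every fibre of T is a multiple of the corresponding factor, so read the factors off the fibres through the nonzero entry T[0,0,1] = 4.
The mode-1 fibre T[:,0,1] = [4, -4] gives a = [1, -1] (primitive direction); the mode-2 fibre T[0,:,1] = [4, 12, 12] gives b = [1, 3, 3]; then c[k] = T[0,0,k] / (a[0]·b[0]) = [0, 4, -4] / 1 = [0, 4, -4].
Expanding [1, -1] ⊗ [1, 3, 3] ⊗ [0, 4, -4] reproduces all 18 entries of T, so T = [1, -1] ⊗ [1, 3, 3] ⊗ [0, 4, -4] and rank(T) ≤ 1.
Equivalently every frontal slice T[:,:,k] is c[k] times the rank-1 matrix [1, -1] ⊗ [1, 3, 3]. So T has rank 1 (it is nonzero).

Yes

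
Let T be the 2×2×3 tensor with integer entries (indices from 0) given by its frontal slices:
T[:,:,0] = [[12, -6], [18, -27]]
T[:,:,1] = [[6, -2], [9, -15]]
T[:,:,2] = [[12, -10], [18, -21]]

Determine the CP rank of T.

2

Lower bound: the mode-2 unfolding of T (rows indexed by j, columns by (i,k) = (0,0), (0,1), (0,2), (1,0), (1,1), (1,2)) is [[12, 6, 12, 18, 9, 18], [-6, -2, -10, -27, -15, -21]].
There the 2×2 minor on rows j ∈ {0, 1}, columns (i,k) ∈ {(0,0), (0,1)} is det [[12, 6], [-6, -2]] = 12 ≠ 0, so this unfolding has rank ≥ 2; CP rank is at least every unfolding rank, so rank(T) ≥ 2. (Unfolding ranks only ever bound the CP rank from below — rank(T) can be strictly larger than all of them — so the matching upper bound has to come from an explicit 2-term decomposition.)
Upper bound — finding two terms. Write S_k = T[:,:,k] for the frontal slices: S₀ = [[12, -6], [18, -27]], S₁ = [[6, -2], [9, -15]], S₂ = [[12, -10], [18, -21]].
If T = a₁ ⊗ b₁ ⊗ c₁ + a₂ ⊗ b₂ ⊗ c₂ then each S_k = c₁[k]·a₁b₁ᵀ + c₂[k]·a₂b₂ᵀ. S₀ and S₁ are linearly independent, so a₁b₁ᵀ and a₂b₂ᵀ must span the same plane of matrices: they are the rank-1 matrices of the form x·S₀ + y·S₁.
det(x·S₀ + y·S₁) is −216·x² − 252·xy − 72·y² = (-36)·(3·x + 2·y)(2·x + y), vanishing at (x:y) = (2:-3) and (1:-2).
M₁ = 2·S₀ − 3·S₁ = [[6, -6], [9, -9]] = 3·[2, 3][1, -1]ᵀ and M₂ = S₀ − 2·S₁ = [[0, -2], [0, 3]] = −[2, -3][0, 1]ᵀ, so take a₁ = [2, 3], b₁ = [1, -1], a₂ = [2, -3], b₂ = [0, 1].
Each slice is an integer combination of E₁ = a₁b₁ᵀ and E₂ = a₂b₂ᵀ: S₀ = 6·E₁ + 3·E₂, S₁ = 3·E₁ + 2·E₂, S₂ = 6·E₁ + E₂; reading off coefficients, c₁ = [6, 3, 6] and c₂ = [3, 2, 1].
Hence T = [2, 3] ⊗ [1, -1] ⊗ [6, 3, 6] + [2, -3] ⊗ [0, 1] ⊗ [3, 2, 1], so rank(T) ≤ 2.
These bounds meet, so rank(T) = 2.
Check entry T[0,1,1] = -2: (2)·(-1)·(3) + (2)·(1)·(2) = -2.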